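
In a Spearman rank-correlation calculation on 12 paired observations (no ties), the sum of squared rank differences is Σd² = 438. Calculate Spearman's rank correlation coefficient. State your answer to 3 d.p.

-0.531

ρ = 1 − 6Σd² / [n(n²−1)] = 1 − 6×438 / (12×143)
  = 1 − 2628/1716 = 1 − 1.5315 ≈ -0.531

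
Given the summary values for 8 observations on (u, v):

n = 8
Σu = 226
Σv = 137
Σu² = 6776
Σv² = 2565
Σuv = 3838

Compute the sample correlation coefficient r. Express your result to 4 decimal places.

-0.1102

r = (nΣuv − ΣuΣv) / √[(nΣu² − (Σu)²)(nΣv² − (Σv)²)]
Numerator: 8×3838 − 226×137 = -258
Denominator: √[(54208 − 51076)(20520 − 18769)] = √[3132 × 1751] = 2341.8224
r = -258 / 2341.8224 ≈ -0.1102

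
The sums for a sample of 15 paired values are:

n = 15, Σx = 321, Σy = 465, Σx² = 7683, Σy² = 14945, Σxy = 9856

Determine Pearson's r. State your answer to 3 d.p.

r = (nΣxy − ΣxΣy) / √[(nΣx² − (Σx)²)(nΣy² − (Σy)²)]
Numerator: 15×9856 − 321×465 = -1425
Denominator: √[(115245 − 103041)(224175 − 216225)] = √[12204 × 7950] = 9849.9645
r = -1425 / 9849.9645 ≈ -0.145

-0.145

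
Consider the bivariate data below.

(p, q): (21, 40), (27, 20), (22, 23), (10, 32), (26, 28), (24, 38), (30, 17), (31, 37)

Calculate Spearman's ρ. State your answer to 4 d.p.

Rank p: 2, 6, 3, 1, 5, 4, 7, 8
Rank q: 8, 2, 3, 5, 4, 7, 1, 6
d = rank(p) − rank(q): -6, 4, 0, -4, 1, -3, 6, 2; Σd² = 118
ρ = 1 − 6Σd² / [n(n²−1)] = 1 − 6×118 / (8×63) = 1 − 708/504 ≈ -0.4048

-0.4048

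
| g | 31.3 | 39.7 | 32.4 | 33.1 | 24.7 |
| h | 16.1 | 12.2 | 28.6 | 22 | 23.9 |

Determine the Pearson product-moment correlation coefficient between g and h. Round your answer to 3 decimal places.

-0.584

n = 5, Σg = 161.2, Σh = 102.8, Σg² = 5311.24, Σh² = 2281.22, Σgh = 3233.44
nΣgh − ΣgΣh = 16167.2 − 16571.36 = -404.16
nΣg² − (Σg)² = 26556.2 − 25985.44 = 570.76; nΣh² − (Σh)² = 11406.1 − 10567.84 = 838.26
r = -404.16 / √(570.76 × 838.26) = -404.16 / 691.6974 ≈ -0.584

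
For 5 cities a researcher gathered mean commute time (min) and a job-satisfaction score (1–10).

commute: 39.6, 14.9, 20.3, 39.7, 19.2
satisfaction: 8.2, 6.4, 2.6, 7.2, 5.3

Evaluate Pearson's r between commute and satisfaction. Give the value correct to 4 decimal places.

n = 5, Σx = 133.7, Σy = 29.7, Σx² = 4146.99, Σy² = 194.89, Σxy = 860.46
nΣxy − ΣxΣy = 4302.3 − 3970.89 = 331.41
nΣx² − (Σx)² = 20734.95 − 17875.69 = 2859.26; nΣy² − (Σy)² = 974.45 − 882.09 = 92.36
r = 331.41 / √(2859.26 × 92.36) = 331.41 / 513.8884 ≈ 0.6449

0.6449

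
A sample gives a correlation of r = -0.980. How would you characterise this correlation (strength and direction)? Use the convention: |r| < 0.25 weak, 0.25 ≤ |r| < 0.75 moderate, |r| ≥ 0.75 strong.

r = -0.980 < 0 so the relationship is negative.
|r| = 0.980, which falls in the strong range.

strong negative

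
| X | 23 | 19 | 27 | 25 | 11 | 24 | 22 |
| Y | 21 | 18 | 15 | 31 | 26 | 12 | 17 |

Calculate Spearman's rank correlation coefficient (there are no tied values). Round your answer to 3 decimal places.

Rank X: 4, 2, 7, 6, 1, 5, 3
Rank Y: 5, 4, 2, 7, 6, 1, 3
d = rank(X) − rank(Y): -1, -2, 5, -1, -5, 4, 0; Σd² = 72
ρ = 1 − 6Σd² / [n(n²−1)] = 1 − 6×72 / (7×48) = 1 − 432/336 ≈ -0.286

-0.286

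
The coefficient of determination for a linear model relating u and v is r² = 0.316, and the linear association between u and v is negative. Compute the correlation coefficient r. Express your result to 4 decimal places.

|r| = √0.316 = 0.5621
The association is negative, so r = −0.5621.

-0.5621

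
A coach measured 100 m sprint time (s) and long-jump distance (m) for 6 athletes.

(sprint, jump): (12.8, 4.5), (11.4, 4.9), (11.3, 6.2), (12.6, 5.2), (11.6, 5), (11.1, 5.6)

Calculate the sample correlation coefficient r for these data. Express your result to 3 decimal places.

-0.617

n = 6, Σx = 70.8, Σy = 31.4, Σx² = 838.02, Σy² = 166.1, Σxy = 369.2
nΣxy − ΣxΣy = 2215.2 − 2223.12 = -7.92
nΣx² − (Σx)² = 5028.12 − 5012.64 = 15.48; nΣy² − (Σy)² = 996.6 − 985.96 = 10.64
r = -7.92 / √(15.48 × 10.64) = -7.92 / 12.8338 ≈ -0.617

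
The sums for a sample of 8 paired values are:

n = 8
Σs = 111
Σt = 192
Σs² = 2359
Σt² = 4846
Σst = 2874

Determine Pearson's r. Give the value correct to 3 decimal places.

r = (nΣst − ΣsΣt) / √[(nΣs² − (Σs)²)(nΣt² − (Σt)²)]
Numerator: 8×2874 − 111×192 = 1680
Denominator: √[(18872 − 12321)(38768 − 36864)] = √[6551 × 1904] = 3531.7282
r = 1680 / 3531.7282 ≈ 0.476

0.476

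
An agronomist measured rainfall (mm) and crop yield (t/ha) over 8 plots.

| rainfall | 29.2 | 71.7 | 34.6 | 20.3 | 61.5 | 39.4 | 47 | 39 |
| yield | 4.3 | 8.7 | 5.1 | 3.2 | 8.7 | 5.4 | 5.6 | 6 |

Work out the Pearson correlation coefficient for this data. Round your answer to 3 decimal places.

0.969

n = 8, Σx = 342.7, Σy = 47, Σx² = 16667.39, Σy² = 302.64, Σxy = 2235.78
nΣxy − ΣxΣy = 17886.24 − 16106.9 = 1779.34
nΣx² − (Σx)² = 133339.12 − 117443.29 = 15895.83; nΣy² − (Σy)² = 2421.12 − 2209 = 212.12
r = 1779.34 / √(15895.83 × 212.12) = 1779.34 / 1836.2526 ≈ 0.969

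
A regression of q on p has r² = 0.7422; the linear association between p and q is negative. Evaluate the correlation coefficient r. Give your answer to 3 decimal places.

|r| = √0.7422 = 0.862
The association is negative, so r = −0.862.

-0.862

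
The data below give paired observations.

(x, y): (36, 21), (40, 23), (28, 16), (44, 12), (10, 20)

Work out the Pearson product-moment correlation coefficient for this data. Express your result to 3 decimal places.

n = 5, Σx = 158, Σy = 92, Σx² = 5716, Σy² = 1770, Σxy = 2852
nΣxy − ΣxΣy = 14260 − 14536 = -276
nΣx² − (Σx)² = 28580 − 24964 = 3616; nΣy² − (Σy)² = 8850 − 8464 = 386
r = -276 / √(3616 × 386) = -276 / 1181.4296 ≈ -0.234

-0.234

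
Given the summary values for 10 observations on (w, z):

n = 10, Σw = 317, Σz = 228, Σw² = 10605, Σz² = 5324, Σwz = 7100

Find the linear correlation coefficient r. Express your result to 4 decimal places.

-0.4828

r = (nΣwz − ΣwΣz) / √[(nΣw² − (Σw)²)(nΣz² − (Σz)²)]
Numerator: 10×7100 − 317×228 = -1276
Denominator: √[(106050 − 100489)(53240 − 51984)] = √[5561 × 1256] = 2642.8424
r = -1276 / 2642.8424 ≈ -0.4828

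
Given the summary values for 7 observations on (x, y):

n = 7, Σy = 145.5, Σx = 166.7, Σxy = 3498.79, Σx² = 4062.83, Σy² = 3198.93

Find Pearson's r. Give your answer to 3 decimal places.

0.265

r = (nΣxy − ΣxΣy) / √[(nΣx² − (Σx)²)(nΣy² − (Σy)²)]
Numerator: 7×3498.79 − 166.7×145.5 = 236.68
Denominator: √[(28439.81 − 27788.89)(22392.51 − 21170.25)] = √[650.92 × 1222.26] = 891.9605
r = 236.68 / 891.9605 ≈ 0.265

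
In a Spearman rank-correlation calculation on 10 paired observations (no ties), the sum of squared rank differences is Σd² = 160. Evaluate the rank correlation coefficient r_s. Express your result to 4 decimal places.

ρ = 1 − 6Σd² / [n(n²−1)] = 1 − 6×160 / (10×99)
  = 1 − 960/990 = 1 − 0.96970 ≈ 0.0303

0.0303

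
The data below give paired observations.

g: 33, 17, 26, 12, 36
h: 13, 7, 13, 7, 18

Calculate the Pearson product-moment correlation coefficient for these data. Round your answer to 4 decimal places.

0.9398

n = 5, Σg = 124, Σh = 58, Σg² = 3494, Σh² = 760, Σgh = 1618
nΣgh − ΣgΣh = 8090 − 7192 = 898
nΣg² − (Σg)² = 17470 − 15376 = 2094; nΣh² − (Σh)² = 3800 − 3364 = 436
r = 898 / √(2094 × 436) = 898 / 955.5020 ≈ 0.9398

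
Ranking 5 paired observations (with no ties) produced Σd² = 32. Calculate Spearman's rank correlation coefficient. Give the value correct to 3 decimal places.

-0.600

ρ = 1 − 6Σd² / [n(n²−1)] = 1 − 6×32 / (5×24)
  = 1 − 192/120 = 1 − 1.6000 ≈ -0.600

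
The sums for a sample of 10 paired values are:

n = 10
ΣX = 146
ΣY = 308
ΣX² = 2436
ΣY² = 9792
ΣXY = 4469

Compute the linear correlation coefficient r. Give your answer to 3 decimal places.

r = (nΣXY − ΣXΣY) / √[(nΣX² − (ΣX)²)(nΣY² − (ΣY)²)]
Numerator: 10×4469 − 146×308 = -278
Denominator: √[(24360 − 21316)(97920 − 94864)] = √[3044 × 3056] = 3049.9941
r = -278 / 3049.9941 ≈ -0.091

-0.091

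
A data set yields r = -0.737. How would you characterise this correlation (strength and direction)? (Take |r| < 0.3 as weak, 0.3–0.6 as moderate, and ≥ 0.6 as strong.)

strong negative

r = -0.737 < 0 so the relationship is negative.
|r| = 0.737, which falls in the strong range.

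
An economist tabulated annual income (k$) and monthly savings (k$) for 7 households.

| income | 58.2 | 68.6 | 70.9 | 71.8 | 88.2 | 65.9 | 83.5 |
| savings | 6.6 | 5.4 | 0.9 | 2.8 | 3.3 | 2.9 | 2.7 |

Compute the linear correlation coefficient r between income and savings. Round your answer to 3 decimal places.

n = 7, Σx = 507.1, Σy = 24.6, Σx² = 37369.55, Σy² = 107.96, Σxy = 1727.03
nΣxy − ΣxΣy = 12089.21 − 12474.66 = -385.45
nΣx² − (Σx)² = 261586.85 − 257150.41 = 4436.44; nΣy² − (Σy)² = 755.72 − 605.16 = 150.56
r = -385.45 / √(4436.44 × 150.56) = -385.45 / 817.2823 ≈ -0.472

-0.472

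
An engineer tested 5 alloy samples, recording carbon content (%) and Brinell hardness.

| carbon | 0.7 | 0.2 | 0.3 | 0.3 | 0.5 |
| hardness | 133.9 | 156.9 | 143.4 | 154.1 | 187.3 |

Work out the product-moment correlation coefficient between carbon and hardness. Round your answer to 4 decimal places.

n = 5, Σx = 2, Σy = 775.6, Σx² = 0.96, Σy² = 121938.48, Σxy = 308.01
nΣxy − ΣxΣy = 1540.05 − 1551.2 = -11.15
nΣx² − (Σx)² = 4.8 − 4 = 0.8; nΣy² − (Σy)² = 609692.4 − 601555.36 = 8137.04
r = -11.15 / √(0.8 × 8137.04) = -11.15 / 80.6823 ≈ -0.1382

-0.1382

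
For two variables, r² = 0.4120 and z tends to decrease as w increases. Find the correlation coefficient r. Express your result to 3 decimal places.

-0.642

|r| = √0.4120 = 0.642
The association is negative, so r = −0.642.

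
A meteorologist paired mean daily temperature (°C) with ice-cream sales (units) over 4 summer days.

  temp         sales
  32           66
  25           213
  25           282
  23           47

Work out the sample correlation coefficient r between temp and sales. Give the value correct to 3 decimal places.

-0.290

n = 4, Σx = 105, Σy = 608, Σx² = 2803, Σy² = 131458, Σxy = 15568
nΣxy − ΣxΣy = 62272 − 63840 = -1568
nΣx² − (Σx)² = 11212 − 11025 = 187; nΣy² − (Σy)² = 525832 − 369664 = 156168
r = -1568 / √(187 × 156168) = -1568 / 5404.0185 ≈ -0.290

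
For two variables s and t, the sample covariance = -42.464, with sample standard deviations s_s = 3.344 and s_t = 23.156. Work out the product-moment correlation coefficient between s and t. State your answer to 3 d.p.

-0.548

r = Cov(s,t) / (s_s · s_t) = -42.464 / (3.344 × 23.156)
  = -42.464 / 77.4337 ≈ -0.548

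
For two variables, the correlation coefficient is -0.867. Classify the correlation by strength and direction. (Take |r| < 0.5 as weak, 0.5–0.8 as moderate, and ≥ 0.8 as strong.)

r = -0.867 < 0 so the relationship is negative.
|r| = 0.867, which falls in the strong range.

strong negative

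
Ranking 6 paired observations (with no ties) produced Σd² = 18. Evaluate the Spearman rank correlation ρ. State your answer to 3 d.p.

ρ = 1 − 6Σd² / [n(n²−1)] = 1 − 6×18 / (6×35)
  = 1 − 108/210 = 1 − 0.5143 ≈ 0.486

0.486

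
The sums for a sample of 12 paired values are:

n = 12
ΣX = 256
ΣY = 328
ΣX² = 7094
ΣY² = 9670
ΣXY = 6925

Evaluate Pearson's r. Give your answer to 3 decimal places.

-0.067

r = (nΣXY − ΣXΣY) / √[(nΣX² − (ΣX)²)(nΣY² − (ΣY)²)]
Numerator: 12×6925 − 256×328 = -868
Denominator: √[(85128 − 65536)(116040 − 107584)] = √[19592 × 8456] = 12871.2840
r = -868 / 12871.2840 ≈ -0.067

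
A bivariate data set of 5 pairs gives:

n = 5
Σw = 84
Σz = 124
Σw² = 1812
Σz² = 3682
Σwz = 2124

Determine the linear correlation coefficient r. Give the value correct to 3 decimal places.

0.083

r = (nΣwz − ΣwΣz) / √[(nΣw² − (Σw)²)(nΣz² − (Σz)²)]
Numerator: 5×2124 − 84×124 = 204
Denominator: √[(9060 − 7056)(18410 − 15376)] = √[2004 × 3034] = 2465.7932
r = 204 / 2465.7932 ≈ 0.083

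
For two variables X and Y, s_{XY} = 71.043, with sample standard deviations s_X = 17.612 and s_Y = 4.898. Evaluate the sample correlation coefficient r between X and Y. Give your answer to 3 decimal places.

r = Cov(X,Y) / (s_X · s_Y) = 71.043 / (17.612 × 4.898)
  = 71.043 / 86.2636 ≈ 0.824

0.824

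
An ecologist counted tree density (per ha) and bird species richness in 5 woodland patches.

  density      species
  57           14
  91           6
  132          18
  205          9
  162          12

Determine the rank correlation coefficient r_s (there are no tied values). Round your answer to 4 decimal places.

-0.2000

Rank density: 1, 2, 3, 5, 4
Rank species: 4, 1, 5, 2, 3
d = rank(density) − rank(species): -3, 1, -2, 3, 1; Σd² = 24
ρ = 1 − 6Σd² / [n(n²−1)] = 1 − 6×24 / (5×24) = 1 − 144/120 ≈ -0.2000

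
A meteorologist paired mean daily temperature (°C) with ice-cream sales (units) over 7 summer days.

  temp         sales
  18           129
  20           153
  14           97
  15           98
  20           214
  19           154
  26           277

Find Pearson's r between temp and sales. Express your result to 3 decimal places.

n = 7, Σx = 132, Σy = 1122, Σx² = 2582, Σy² = 205304, Σxy = 22618
nΣxy − ΣxΣy = 158326 − 148104 = 10222
nΣx² − (Σx)² = 18074 − 17424 = 650; nΣy² − (Σy)² = 1437128 − 1258884 = 178244
r = 10222 / √(650 × 178244) = 10222 / 10763.7633 ≈ 0.950

0.950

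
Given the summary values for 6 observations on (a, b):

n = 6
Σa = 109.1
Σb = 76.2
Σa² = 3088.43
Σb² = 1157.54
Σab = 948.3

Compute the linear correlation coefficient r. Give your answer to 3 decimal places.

r = (nΣab − ΣaΣb) / √[(nΣa² − (Σa)²)(nΣb² − (Σb)²)]
Numerator: 6×948.3 − 109.1×76.2 = -2623.62
Denominator: √[(18530.58 − 11902.81)(6945.24 − 5806.44)] = √[6627.77 × 1138.8] = 2747.3086
r = -2623.62 / 2747.3086 ≈ -0.955

-0.955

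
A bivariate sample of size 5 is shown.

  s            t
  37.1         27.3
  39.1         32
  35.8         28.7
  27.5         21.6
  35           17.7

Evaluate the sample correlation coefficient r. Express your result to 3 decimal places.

n = 5, Σs = 174.5, Σt = 127.3, Σs² = 6168.11, Σt² = 3372.83, Σst = 4504.99
nΣst − ΣsΣt = 22524.95 − 22213.85 = 311.1
nΣs² − (Σs)² = 30840.55 − 30450.25 = 390.3; nΣt² − (Σt)² = 16864.15 − 16205.29 = 658.86
r = 311.1 / √(390.3 × 658.86) = 311.1 / 507.1026 ≈ 0.613

0.613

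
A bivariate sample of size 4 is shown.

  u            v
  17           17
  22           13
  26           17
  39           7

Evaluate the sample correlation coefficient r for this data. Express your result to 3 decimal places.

n = 4, Σu = 104, Σv = 54, Σu² = 2970, Σv² = 796, Σuv = 1290
nΣuv − ΣuΣv = 5160 − 5616 = -456
nΣu² − (Σu)² = 11880 − 10816 = 1064; nΣv² − (Σv)² = 3184 − 2916 = 268
r = -456 / √(1064 × 268) = -456 / 533.9963 ≈ -0.854

-0.854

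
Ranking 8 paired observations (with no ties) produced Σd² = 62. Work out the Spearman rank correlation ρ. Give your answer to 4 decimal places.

0.2619

ρ = 1 − 6Σd² / [n(n²−1)] = 1 − 6×62 / (8×63)
  = 1 − 372/504 = 1 − 0.73810 ≈ 0.2619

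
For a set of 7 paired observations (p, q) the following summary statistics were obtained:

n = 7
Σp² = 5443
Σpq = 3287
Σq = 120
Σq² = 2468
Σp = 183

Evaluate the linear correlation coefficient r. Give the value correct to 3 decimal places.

r = (nΣpq − ΣpΣq) / √[(nΣp² − (Σp)²)(nΣq² − (Σq)²)]
Numerator: 7×3287 − 183×120 = 1049
Denominator: √[(38101 − 33489)(17276 − 14400)] = √[4612 × 2876] = 3641.9929
r = 1049 / 3641.9929 ≈ 0.288

0.288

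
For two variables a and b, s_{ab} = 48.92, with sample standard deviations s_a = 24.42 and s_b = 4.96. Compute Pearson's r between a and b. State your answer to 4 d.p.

r = Cov(a,b) / (s_a · s_b) = 48.92 / (24.42 × 4.96)
  = 48.92 / 121.1232 ≈ 0.4039

0.4039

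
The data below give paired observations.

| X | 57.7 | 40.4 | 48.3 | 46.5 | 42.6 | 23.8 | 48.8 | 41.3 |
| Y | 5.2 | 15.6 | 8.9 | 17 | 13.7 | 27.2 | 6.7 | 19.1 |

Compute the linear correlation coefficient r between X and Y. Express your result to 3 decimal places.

n = 8, ΣX = 349.4, ΣY = 113.4, ΣX² = 15924.92, ΣY² = 1975.84, ΣXY = 4497.42
nΣXY − ΣXΣY = 35979.36 − 39621.96 = -3642.6
nΣX² − (ΣX)² = 127399.36 − 122080.36 = 5319; nΣY² − (ΣY)² = 15806.72 − 12859.56 = 2947.16
r = -3642.6 / √(5319 × 2947.16) = -3642.6 / 3959.2858 ≈ -0.920

-0.920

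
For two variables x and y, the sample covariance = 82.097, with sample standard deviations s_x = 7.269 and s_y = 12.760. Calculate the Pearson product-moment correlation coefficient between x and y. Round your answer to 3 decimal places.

r = Cov(x,y) / (s_x · s_y) = 82.097 / (7.269 × 12.760)
  = 82.097 / 92.7524 ≈ 0.885

0.885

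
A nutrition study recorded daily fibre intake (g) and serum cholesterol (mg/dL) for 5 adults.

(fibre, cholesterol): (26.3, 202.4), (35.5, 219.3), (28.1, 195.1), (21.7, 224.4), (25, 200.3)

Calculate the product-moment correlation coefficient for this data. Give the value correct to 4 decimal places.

0.0525

n = 5, Σx = 136.6, Σy = 1041.5, Σx² = 3837.44, Σy² = 217597.71, Σxy = 28467.56
nΣxy − ΣxΣy = 142337.8 − 142268.9 = 68.9
nΣx² − (Σx)² = 19187.2 − 18659.56 = 527.64; nΣy² − (Σy)² = 1087988.55 − 1084722.25 = 3266.3
r = 68.9 / √(527.64 × 3266.3) = 68.9 / 1312.7949 ≈ 0.0525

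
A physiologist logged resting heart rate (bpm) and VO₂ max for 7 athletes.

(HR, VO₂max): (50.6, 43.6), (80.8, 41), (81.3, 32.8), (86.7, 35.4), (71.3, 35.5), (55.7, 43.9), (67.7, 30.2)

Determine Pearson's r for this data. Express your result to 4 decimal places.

n = 7, Σx = 494.1, Σy = 262.4, Σx² = 35985.05, Σy² = 10010.46, Σxy = 18275.7
nΣxy − ΣxΣy = 127929.9 − 129651.84 = -1721.94
nΣx² − (Σx)² = 251895.35 − 244134.81 = 7760.54; nΣy² − (Σy)² = 70073.22 − 68853.76 = 1219.46
r = -1721.94 / √(7760.54 × 1219.46) = -1721.94 / 3076.3075 ≈ -0.5597

-0.5597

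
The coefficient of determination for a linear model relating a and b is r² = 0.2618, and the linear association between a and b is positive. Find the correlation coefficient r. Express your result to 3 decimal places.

0.512

|r| = √0.2618 = 0.512
The association is positive, so r = 0.512.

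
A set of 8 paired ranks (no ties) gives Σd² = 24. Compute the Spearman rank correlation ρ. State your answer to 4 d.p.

ρ = 1 − 6Σd² / [n(n²−1)] = 1 − 6×24 / (8×63)
  = 1 − 144/504 = 1 − 0.28571 ≈ 0.7143

0.7143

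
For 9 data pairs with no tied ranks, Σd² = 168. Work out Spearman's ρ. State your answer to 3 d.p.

ρ = 1 − 6Σd² / [n(n²−1)] = 1 − 6×168 / (9×80)
  = 1 − 1008/720 = 1 − 1.4000 ≈ -0.400

-0.400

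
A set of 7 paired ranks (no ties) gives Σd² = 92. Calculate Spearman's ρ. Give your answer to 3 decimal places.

-0.643

ρ = 1 − 6Σd² / [n(n²−1)] = 1 − 6×92 / (7×48)
  = 1 − 552/336 = 1 − 1.6429 ≈ -0.643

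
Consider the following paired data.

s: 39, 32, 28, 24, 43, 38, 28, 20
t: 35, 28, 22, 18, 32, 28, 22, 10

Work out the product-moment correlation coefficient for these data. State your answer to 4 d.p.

0.9391

n = 8, Σs = 252, Σt = 195, Σs² = 8382, Σt² = 5209, Σst = 6565
nΣst − ΣsΣt = 52520 − 49140 = 3380
nΣs² − (Σs)² = 67056 − 63504 = 3552; nΣt² − (Σt)² = 41672 − 38025 = 3647
r = 3380 / √(3552 × 3647) = 3380 / 3599.1866 ≈ 0.9391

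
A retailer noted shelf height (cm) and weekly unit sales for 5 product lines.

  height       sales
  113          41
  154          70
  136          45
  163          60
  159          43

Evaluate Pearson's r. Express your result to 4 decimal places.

0.5700

n = 5, Σx = 725, Σy = 259, Σx² = 106831, Σy² = 14055, Σxy = 38150
nΣxy − ΣxΣy = 190750 − 187775 = 2975
nΣx² − (Σx)² = 534155 − 525625 = 8530; nΣy² − (Σy)² = 70275 − 67081 = 3194
r = 2975 / √(8530 × 3194) = 2975 / 5219.6571 ≈ 0.5700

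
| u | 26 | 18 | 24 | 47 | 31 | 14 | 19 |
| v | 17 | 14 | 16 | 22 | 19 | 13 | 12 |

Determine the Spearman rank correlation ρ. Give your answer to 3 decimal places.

0.893

Rank u: 5, 2, 4, 7, 6, 1, 3
Rank v: 5, 3, 4, 7, 6, 2, 1
d = rank(u) − rank(v): 0, -1, 0, 0, 0, -1, 2; Σd² = 6
ρ = 1 − 6Σd² / [n(n²−1)] = 1 − 6×6 / (7×48) = 1 − 36/336 ≈ 0.893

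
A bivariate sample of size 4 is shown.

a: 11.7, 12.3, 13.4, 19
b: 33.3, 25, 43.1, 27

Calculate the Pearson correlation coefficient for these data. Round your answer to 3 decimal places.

n = 4, Σa = 56.4, Σb = 128.4, Σa² = 828.74, Σb² = 4320.5, Σab = 1787.65
nΣab − ΣaΣb = 7150.6 − 7241.76 = -91.16
nΣa² − (Σa)² = 3314.96 − 3180.96 = 134; nΣb² − (Σb)² = 17282 − 16486.56 = 795.44
r = -91.16 / √(134 × 795.44) = -91.16 / 326.4796 ≈ -0.279

-0.279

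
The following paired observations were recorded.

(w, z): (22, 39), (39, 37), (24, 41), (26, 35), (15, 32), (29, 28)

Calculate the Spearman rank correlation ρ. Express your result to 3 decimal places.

Rank w: 2, 6, 3, 4, 1, 5
Rank z: 5, 4, 6, 3, 2, 1
d = rank(w) − rank(z): -3, 2, -3, 1, -1, 4; Σd² = 40
ρ = 1 − 6Σd² / [n(n²−1)] = 1 − 6×40 / (6×35) = 1 − 240/210 ≈ -0.143

-0.143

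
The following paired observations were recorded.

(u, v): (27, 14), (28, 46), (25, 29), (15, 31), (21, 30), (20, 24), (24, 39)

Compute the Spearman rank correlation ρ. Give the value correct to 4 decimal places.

0.1071

Rank u: 6, 7, 5, 1, 3, 2, 4
Rank v: 1, 7, 3, 5, 4, 2, 6
d = rank(u) − rank(v): 5, 0, 2, -4, -1, 0, -2; Σd² = 50
ρ = 1 − 6Σd² / [n(n²−1)] = 1 − 6×50 / (7×48) = 1 − 300/336 ≈ 0.1071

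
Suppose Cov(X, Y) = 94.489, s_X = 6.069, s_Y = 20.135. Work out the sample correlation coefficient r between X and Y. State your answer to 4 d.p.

0.7732

r = Cov(X,Y) / (s_X · s_Y) = 94.489 / (6.069 × 20.135)
  = 94.489 / 122.1993 ≈ 0.7732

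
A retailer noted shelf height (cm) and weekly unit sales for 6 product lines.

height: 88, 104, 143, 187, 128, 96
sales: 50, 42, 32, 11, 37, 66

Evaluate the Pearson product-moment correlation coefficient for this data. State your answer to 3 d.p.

n = 6, Σx = 746, Σy = 238, Σx² = 99578, Σy² = 11134, Σxy = 26473
nΣxy − ΣxΣy = 158838 − 177548 = -18710
nΣx² − (Σx)² = 597468 − 556516 = 40952; nΣy² − (Σy)² = 66804 − 56644 = 10160
r = -18710 / √(40952 × 10160) = -18710 / 20397.8509 ≈ -0.917

-0.917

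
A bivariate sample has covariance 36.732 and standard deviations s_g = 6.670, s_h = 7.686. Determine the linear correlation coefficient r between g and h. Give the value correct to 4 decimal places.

r = Cov(g,h) / (s_g · s_h) = 36.732 / (6.670 × 7.686)
  = 36.732 / 51.2656 ≈ 0.7165

0.7165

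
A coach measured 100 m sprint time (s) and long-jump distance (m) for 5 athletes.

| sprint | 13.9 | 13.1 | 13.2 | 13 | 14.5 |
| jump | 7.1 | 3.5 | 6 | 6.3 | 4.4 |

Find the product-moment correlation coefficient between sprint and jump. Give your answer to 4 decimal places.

n = 5, Σx = 67.7, Σy = 27.3, Σx² = 918.31, Σy² = 157.71, Σxy = 369.44
nΣxy − ΣxΣy = 1847.2 − 1848.21 = -1.01
nΣx² − (Σx)² = 4591.55 − 4583.29 = 8.26; nΣy² − (Σy)² = 788.55 − 745.29 = 43.26
r = -1.01 / √(8.26 × 43.26) = -1.01 / 18.9031 ≈ -0.0534

-0.0534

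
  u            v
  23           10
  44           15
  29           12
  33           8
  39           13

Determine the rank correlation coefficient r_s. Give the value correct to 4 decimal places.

0.7000

Rank u: 1, 5, 2, 3, 4
Rank v: 2, 5, 3, 1, 4
d = rank(u) − rank(v): -1, 0, -1, 2, 0; Σd² = 6
ρ = 1 − 6Σd² / [n(n²−1)] = 1 − 6×6 / (5×24) = 1 − 36/120 ≈ 0.7000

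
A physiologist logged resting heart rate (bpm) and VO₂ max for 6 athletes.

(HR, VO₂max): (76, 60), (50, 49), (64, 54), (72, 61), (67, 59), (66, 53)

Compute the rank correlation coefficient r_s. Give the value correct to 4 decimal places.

Rank HR: 6, 1, 2, 5, 4, 3
Rank VO₂max: 5, 1, 3, 6, 4, 2
d = rank(HR) − rank(VO₂max): 1, 0, -1, -1, 0, 1; Σd² = 4
ρ = 1 − 6Σd² / [n(n²−1)] = 1 − 6×4 / (6×35) = 1 − 24/210 ≈ 0.8857

0.8857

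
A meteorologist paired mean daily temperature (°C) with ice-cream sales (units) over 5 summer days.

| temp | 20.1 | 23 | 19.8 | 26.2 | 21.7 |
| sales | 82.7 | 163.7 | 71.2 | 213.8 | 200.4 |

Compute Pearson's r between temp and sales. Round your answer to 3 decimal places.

0.830

n = 5, Σx = 110.8, Σy = 731.8, Σx² = 2482.38, Σy² = 124577.02, Σxy = 16787.37
nΣxy − ΣxΣy = 83936.85 − 81083.44 = 2853.41
nΣx² − (Σx)² = 12411.9 − 12276.64 = 135.26; nΣy² − (Σy)² = 622885.1 − 535531.24 = 87353.86
r = 2853.41 / √(135.26 × 87353.86) = 2853.41 / 3437.3657 ≈ 0.830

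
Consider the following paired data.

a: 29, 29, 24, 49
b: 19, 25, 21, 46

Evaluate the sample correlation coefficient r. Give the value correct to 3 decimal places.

0.965

n = 4, Σa = 131, Σb = 111, Σa² = 4659, Σb² = 3543, Σab = 4034
nΣab − ΣaΣb = 16136 − 14541 = 1595
nΣa² − (Σa)² = 18636 − 17161 = 1475; nΣb² − (Σb)² = 14172 − 12321 = 1851
r = 1595 / √(1475 × 1851) = 1595 / 1652.3393 ≈ 0.965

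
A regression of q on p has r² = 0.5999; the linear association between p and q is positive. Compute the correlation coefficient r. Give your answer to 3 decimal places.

|r| = √0.5999 = 0.775
The association is positive, so r = 0.775.

0.775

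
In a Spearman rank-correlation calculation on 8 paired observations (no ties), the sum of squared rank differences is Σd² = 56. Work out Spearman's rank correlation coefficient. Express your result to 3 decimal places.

0.333

ρ = 1 − 6Σd² / [n(n²−1)] = 1 − 6×56 / (8×63)
  = 1 − 336/504 = 1 − 0.6667 ≈ 0.333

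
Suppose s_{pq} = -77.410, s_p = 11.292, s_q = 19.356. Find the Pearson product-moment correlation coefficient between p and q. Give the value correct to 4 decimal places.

r = Cov(p,q) / (s_p · s_q) = -77.410 / (11.292 × 19.356)
  = -77.410 / 218.5680 ≈ -0.3542

-0.3542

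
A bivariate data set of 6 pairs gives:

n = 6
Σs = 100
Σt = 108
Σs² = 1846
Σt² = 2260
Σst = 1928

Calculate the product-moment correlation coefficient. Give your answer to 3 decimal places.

0.538

r = (nΣst − ΣsΣt) / √[(nΣs² − (Σs)²)(nΣt² − (Σt)²)]
Numerator: 6×1928 − 100×108 = 768
Denominator: √[(11076 − 10000)(13560 − 11664)] = √[1076 × 1896] = 1428.3193
r = 768 / 1428.3193 ≈ 0.538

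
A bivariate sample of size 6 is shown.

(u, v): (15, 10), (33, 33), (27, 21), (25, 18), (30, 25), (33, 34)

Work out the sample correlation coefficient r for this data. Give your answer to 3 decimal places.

n = 6, Σu = 163, Σv = 141, Σu² = 4657, Σv² = 3735, Σuv = 4128
nΣuv − ΣuΣv = 24768 − 22983 = 1785
nΣu² − (Σu)² = 27942 − 26569 = 1373; nΣv² − (Σv)² = 22410 − 19881 = 2529
r = 1785 / √(1373 × 2529) = 1785 / 1863.4154 ≈ 0.958

0.958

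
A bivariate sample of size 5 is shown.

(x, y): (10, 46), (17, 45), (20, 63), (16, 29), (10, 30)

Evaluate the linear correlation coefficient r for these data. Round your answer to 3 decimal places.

n = 5, Σx = 73, Σy = 213, Σx² = 1145, Σy² = 9851, Σxy = 3249
nΣxy − ΣxΣy = 16245 − 15549 = 696
nΣx² − (Σx)² = 5725 − 5329 = 396; nΣy² − (Σy)² = 49255 − 45369 = 3886
r = 696 / √(396 × 3886) = 696 / 1240.5063 ≈ 0.561

0.561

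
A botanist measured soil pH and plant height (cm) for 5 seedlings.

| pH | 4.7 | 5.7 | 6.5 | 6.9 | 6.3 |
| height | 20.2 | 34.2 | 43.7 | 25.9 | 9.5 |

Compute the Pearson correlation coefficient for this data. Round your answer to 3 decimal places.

0.197

n = 5, Σx = 30.1, Σy = 133.5, Σx² = 184.13, Σy² = 4248.43, Σxy = 812.49
nΣxy − ΣxΣy = 4062.45 − 4018.35 = 44.1
nΣx² − (Σx)² = 920.65 − 906.01 = 14.64; nΣy² − (Σy)² = 21242.15 − 17822.25 = 3419.9
r = 44.1 / √(14.64 × 3419.9) = 44.1 / 223.7573 ≈ 0.197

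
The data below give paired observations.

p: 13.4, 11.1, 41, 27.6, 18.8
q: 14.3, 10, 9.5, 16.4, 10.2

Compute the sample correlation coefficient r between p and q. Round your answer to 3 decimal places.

-0.101

n = 5, Σp = 111.9, Σq = 60.4, Σp² = 3098.97, Σq² = 767.74, Σpq = 1336.52
nΣpq − ΣpΣq = 6682.6 − 6758.76 = -76.16
nΣp² − (Σp)² = 15494.85 − 12521.61 = 2973.24; nΣq² − (Σq)² = 3838.7 − 3648.16 = 190.54
r = -76.16 / √(2973.24 × 190.54) = -76.16 / 752.6760 ≈ -0.101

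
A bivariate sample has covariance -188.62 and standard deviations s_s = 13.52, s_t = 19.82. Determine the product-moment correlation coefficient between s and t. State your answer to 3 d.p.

r = Cov(s,t) / (s_s · s_t) = -188.62 / (13.52 × 19.82)
  = -188.62 / 267.9664 ≈ -0.704

-0.704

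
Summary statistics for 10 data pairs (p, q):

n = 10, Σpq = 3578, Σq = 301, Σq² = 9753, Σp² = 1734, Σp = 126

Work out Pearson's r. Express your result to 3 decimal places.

r = (nΣpq − ΣpΣq) / √[(nΣp² − (Σp)²)(nΣq² − (Σq)²)]
Numerator: 10×3578 − 126×301 = -2146
Denominator: √[(17340 − 15876)(97530 − 90601)] = √[1464 × 6929] = 3184.9735
r = -2146 / 3184.9735 ≈ -0.674

-0.674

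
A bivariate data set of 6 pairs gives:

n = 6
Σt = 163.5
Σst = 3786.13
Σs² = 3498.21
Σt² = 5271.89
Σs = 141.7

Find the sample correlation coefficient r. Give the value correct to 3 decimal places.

r = (nΣst − ΣsΣt) / √[(nΣs² − (Σs)²)(nΣt² − (Σt)²)]
Numerator: 6×3786.13 − 141.7×163.5 = -451.17
Denominator: √[(20989.26 − 20078.89)(31631.34 − 26732.25)] = √[910.37 × 4899.09] = 2111.8676
r = -451.17 / 2111.8676 ≈ -0.214

-0.214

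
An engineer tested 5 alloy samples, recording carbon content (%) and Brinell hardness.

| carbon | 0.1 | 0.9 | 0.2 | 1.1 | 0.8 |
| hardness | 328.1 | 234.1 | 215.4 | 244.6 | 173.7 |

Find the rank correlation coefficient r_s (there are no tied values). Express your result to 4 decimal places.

Rank carbon: 1, 4, 2, 5, 3
Rank hardness: 5, 3, 2, 4, 1
d = rank(carbon) − rank(hardness): -4, 1, 0, 1, 2; Σd² = 22
ρ = 1 − 6Σd² / [n(n²−1)] = 1 − 6×22 / (5×24) = 1 − 132/120 ≈ -0.1000

-0.1000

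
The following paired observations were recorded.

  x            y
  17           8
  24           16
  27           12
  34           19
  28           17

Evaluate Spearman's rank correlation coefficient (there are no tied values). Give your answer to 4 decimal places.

0.9000

Rank x: 1, 2, 3, 5, 4
Rank y: 1, 3, 2, 5, 4
d = rank(x) − rank(y): 0, -1, 1, 0, 0; Σd² = 2
ρ = 1 − 6Σd² / [n(n²−1)] = 1 − 6×2 / (5×24) = 1 − 12/120 ≈ 0.9000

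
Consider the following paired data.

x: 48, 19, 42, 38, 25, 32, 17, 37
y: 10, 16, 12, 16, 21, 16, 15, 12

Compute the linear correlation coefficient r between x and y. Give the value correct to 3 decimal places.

n = 8, Σx = 258, Σy = 118, Σx² = 9180, Σy² = 1822, Σxy = 3632
nΣxy − ΣxΣy = 29056 − 30444 = -1388
nΣx² − (Σx)² = 73440 − 66564 = 6876; nΣy² − (Σy)² = 14576 − 13924 = 652
r = -1388 / √(6876 × 652) = -1388 / 2117.3455 ≈ -0.656

-0.656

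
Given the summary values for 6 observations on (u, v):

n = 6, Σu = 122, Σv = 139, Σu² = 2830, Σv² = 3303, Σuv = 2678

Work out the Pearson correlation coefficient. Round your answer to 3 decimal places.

r = (nΣuv − ΣuΣv) / √[(nΣu² − (Σu)²)(nΣv² − (Σv)²)]
Numerator: 6×2678 − 122×139 = -890
Denominator: √[(16980 − 14884)(19818 − 19321)] = √[2096 × 497] = 1020.6429
r = -890 / 1020.6429 ≈ -0.872

-0.872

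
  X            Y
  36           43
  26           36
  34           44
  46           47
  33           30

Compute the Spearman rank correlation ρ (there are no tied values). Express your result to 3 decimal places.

0.800

Rank X: 4, 1, 3, 5, 2
Rank Y: 3, 2, 4, 5, 1
d = rank(X) − rank(Y): 1, -1, -1, 0, 1; Σd² = 4
ρ = 1 − 6Σd² / [n(n²−1)] = 1 − 6×4 / (5×24) = 1 − 24/120 ≈ 0.800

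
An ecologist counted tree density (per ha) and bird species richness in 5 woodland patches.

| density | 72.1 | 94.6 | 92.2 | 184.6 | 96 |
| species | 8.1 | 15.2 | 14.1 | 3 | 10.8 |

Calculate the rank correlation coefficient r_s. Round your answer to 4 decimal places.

Rank density: 1, 3, 2, 5, 4
Rank species: 2, 5, 4, 1, 3
d = rank(density) − rank(species): -1, -2, -2, 4, 1; Σd² = 26
ρ = 1 − 6Σd² / [n(n²−1)] = 1 − 6×26 / (5×24) = 1 − 156/120 ≈ -0.3000

-0.3000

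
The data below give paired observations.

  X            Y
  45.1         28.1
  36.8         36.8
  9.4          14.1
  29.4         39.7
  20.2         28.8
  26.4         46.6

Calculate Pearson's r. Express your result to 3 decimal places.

n = 6, ΣX = 167.3, ΣY = 194.1, ΣX² = 5445.97, ΣY² = 6919.75, ΣXY = 5733.27
nΣXY − ΣXΣY = 34399.62 − 32472.93 = 1926.69
nΣX² − (ΣX)² = 32675.82 − 27989.29 = 4686.53; nΣY² − (ΣY)² = 41518.5 − 37674.81 = 3843.69
r = 1926.69 / √(4686.53 × 3843.69) = 1926.69 / 4244.2394 ≈ 0.454

0.454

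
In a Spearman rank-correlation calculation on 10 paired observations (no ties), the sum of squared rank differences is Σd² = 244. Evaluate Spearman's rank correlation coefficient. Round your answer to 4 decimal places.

ρ = 1 − 6Σd² / [n(n²−1)] = 1 − 6×244 / (10×99)
  = 1 − 1464/990 = 1 − 1.47879 ≈ -0.4788

-0.4788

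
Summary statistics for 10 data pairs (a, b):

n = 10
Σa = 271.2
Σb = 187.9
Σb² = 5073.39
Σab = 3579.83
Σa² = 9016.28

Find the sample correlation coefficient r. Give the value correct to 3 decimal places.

-0.947

r = (nΣab − ΣaΣb) / √[(nΣa² − (Σa)²)(nΣb² − (Σb)²)]
Numerator: 10×3579.83 − 271.2×187.9 = -15160.18
Denominator: √[(90162.8 − 73549.44)(50733.9 − 35306.41)] = √[16613.36 × 15427.49] = 16009.4486
r = -15160.18 / 16009.4486 ≈ -0.947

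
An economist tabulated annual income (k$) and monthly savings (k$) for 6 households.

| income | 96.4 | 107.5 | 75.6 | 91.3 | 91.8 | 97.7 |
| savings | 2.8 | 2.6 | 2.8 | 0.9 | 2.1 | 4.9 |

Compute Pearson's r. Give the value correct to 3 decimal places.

0.166

n = 6, Σx = 560.3, Σy = 16.1, Σx² = 52872.79, Σy² = 51.67, Σxy = 1514.78
nΣxy − ΣxΣy = 9088.68 − 9020.83 = 67.85
nΣx² − (Σx)² = 317236.74 − 313936.09 = 3300.65; nΣy² − (Σy)² = 310.02 − 259.21 = 50.81
r = 67.85 / √(3300.65 × 50.81) = 67.85 / 409.5193 ≈ 0.166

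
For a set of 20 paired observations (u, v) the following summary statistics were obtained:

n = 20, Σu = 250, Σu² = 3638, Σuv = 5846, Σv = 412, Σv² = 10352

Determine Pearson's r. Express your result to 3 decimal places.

r = (nΣuv − ΣuΣv) / √[(nΣu² − (Σu)²)(nΣv² − (Σv)²)]
Numerator: 20×5846 − 250×412 = 13920
Denominator: √[(72760 − 62500)(207040 − 169744)] = √[10260 × 37296] = 19561.6196
r = 13920 / 19561.6196 ≈ 0.712

0.712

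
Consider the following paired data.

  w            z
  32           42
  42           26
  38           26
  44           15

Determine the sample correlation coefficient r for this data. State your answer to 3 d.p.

n = 4, Σw = 156, Σz = 109, Σw² = 6168, Σz² = 3341, Σwz = 4084
nΣwz − ΣwΣz = 16336 − 17004 = -668
nΣw² − (Σw)² = 24672 − 24336 = 336; nΣz² − (Σz)² = 13364 − 11881 = 1483
r = -668 / √(336 × 1483) = -668 / 705.8952 ≈ -0.946

-0.946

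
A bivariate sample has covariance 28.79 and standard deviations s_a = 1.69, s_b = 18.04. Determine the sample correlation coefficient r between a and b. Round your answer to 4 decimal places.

r = Cov(a,b) / (s_a · s_b) = 28.79 / (1.69 × 18.04)
  = 28.79 / 30.4876 ≈ 0.9443

0.9443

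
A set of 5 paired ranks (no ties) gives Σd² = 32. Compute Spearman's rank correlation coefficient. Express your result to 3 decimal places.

ρ = 1 − 6Σd² / [n(n²−1)] = 1 − 6×32 / (5×24)
  = 1 − 192/120 = 1 − 1.6000 ≈ -0.600

-0.600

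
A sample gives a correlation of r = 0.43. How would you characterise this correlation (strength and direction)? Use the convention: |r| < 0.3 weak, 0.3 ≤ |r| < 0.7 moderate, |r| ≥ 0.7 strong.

r = 0.43 > 0 so the relationship is positive.
|r| = 0.43, which falls in the moderate range.

moderate positive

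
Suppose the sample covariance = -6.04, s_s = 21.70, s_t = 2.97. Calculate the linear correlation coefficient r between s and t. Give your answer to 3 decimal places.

r = Cov(s,t) / (s_s · s_t) = -6.04 / (21.70 × 2.97)
  = -6.04 / 64.4490 ≈ -0.094

-0.094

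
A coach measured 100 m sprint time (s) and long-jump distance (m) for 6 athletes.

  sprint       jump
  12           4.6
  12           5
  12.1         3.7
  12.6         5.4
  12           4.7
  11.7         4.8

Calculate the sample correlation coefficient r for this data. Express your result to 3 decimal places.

n = 6, Σx = 72.4, Σy = 28.2, Σx² = 874.06, Σy² = 134.14, Σxy = 340.57
nΣxy − ΣxΣy = 2043.42 − 2041.68 = 1.74
nΣx² − (Σx)² = 5244.36 − 5241.76 = 2.6; nΣy² − (Σy)² = 804.84 − 795.24 = 9.6
r = 1.74 / √(2.6 × 9.6) = 1.74 / 4.9960 ≈ 0.348

0.348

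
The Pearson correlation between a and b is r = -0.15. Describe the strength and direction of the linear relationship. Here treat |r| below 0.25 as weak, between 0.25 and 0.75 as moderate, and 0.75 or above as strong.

r = -0.15 < 0 so the relationship is negative.
|r| = 0.15, which falls in the weak range.

weak negative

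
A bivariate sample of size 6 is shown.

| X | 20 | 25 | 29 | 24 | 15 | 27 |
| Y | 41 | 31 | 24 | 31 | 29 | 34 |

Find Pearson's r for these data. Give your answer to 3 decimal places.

n = 6, ΣX = 140, ΣY = 190, ΣX² = 3396, ΣY² = 6176, ΣXY = 4388
nΣXY − ΣXΣY = 26328 − 26600 = -272
nΣX² − (ΣX)² = 20376 − 19600 = 776; nΣY² − (ΣY)² = 37056 − 36100 = 956
r = -272 / √(776 × 956) = -272 / 861.3106 ≈ -0.316

-0.316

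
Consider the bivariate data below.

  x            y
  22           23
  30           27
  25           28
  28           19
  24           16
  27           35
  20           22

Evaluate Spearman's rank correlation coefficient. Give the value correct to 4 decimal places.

0.2857

Rank x: 2, 7, 4, 6, 3, 5, 1
Rank y: 4, 5, 6, 2, 1, 7, 3
d = rank(x) − rank(y): -2, 2, -2, 4, 2, -2, -2; Σd² = 40
ρ = 1 − 6Σd² / [n(n²−1)] = 1 − 6×40 / (7×48) = 1 − 240/336 ≈ 0.2857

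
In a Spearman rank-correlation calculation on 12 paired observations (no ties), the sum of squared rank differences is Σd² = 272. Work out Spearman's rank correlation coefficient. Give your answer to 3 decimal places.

ρ = 1 − 6Σd² / [n(n²−1)] = 1 − 6×272 / (12×143)
  = 1 − 1632/1716 = 1 − 0.9510 ≈ 0.049

0.049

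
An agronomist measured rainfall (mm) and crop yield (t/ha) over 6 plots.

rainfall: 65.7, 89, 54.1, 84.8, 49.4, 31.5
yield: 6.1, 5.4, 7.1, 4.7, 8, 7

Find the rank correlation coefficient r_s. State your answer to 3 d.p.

-0.771

Rank rainfall: 4, 6, 3, 5, 2, 1
Rank yield: 3, 2, 5, 1, 6, 4
d = rank(rainfall) − rank(yield): 1, 4, -2, 4, -4, -3; Σd² = 62
ρ = 1 − 6Σd² / [n(n²−1)] = 1 − 6×62 / (6×35) = 1 − 372/210 ≈ -0.771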